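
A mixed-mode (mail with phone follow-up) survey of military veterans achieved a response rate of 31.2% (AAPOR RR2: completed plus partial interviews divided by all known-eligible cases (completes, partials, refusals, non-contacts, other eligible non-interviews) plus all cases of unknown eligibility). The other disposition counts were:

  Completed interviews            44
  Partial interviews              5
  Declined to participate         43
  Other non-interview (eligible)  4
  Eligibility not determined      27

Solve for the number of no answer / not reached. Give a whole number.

34

Top = 44 + 5 = 49
RR2 = 49 / D = 0.312
D = 49 / 0.312 = 157.1
Remaining denominator categories sum to 123
no answer / not reached = 157.1 − 123 ≈ 34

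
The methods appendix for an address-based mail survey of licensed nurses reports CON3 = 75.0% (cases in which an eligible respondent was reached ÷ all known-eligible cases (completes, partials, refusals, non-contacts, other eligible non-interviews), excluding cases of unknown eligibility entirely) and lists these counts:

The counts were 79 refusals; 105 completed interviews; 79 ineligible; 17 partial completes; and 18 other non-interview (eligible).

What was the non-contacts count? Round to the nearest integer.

Top → 105 + 17 + 79 + 18 = 219
CON3 = 219 / D = 0.750
D = 219 / 0.750 = 292.0
Rest of base = 219
non-contacts = 292.0 − 219 ≈ 73

73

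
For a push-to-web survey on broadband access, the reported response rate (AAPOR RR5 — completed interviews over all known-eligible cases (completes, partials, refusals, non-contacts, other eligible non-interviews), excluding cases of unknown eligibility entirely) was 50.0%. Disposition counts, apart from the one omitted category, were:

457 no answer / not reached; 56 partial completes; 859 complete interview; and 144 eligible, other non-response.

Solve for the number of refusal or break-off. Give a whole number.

202

RR5 = 859 / D = 0.500
D = 859 / 0.500 = 1718.0
Rest of base = 1516
refusal or break-off = 1718.0 − 1516 ≈ 202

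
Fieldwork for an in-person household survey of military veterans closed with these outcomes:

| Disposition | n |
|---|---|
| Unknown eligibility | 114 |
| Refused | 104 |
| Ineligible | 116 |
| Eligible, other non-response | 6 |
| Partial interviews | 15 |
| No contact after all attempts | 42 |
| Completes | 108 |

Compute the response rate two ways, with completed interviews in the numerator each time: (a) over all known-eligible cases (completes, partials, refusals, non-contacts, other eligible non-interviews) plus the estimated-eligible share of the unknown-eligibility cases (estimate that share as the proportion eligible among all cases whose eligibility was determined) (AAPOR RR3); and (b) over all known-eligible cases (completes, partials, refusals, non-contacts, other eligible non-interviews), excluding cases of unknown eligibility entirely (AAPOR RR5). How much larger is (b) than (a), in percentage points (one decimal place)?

8.9

Top = 108
Eligible (known) = 108 + 15 + 104 + 42 + 6 = 275
e = 275 / (275 + 116) = 275 / 391 = 0.7033
e × U = 0.7033 × 114 = 80.18
Denom = 275 + 80.18 = 355.18
RR3 = 108 / 355.18 = 0.3041
Denom = 108 + 15 + 104 + 42 + 6 = 275
RR5 = 108 / 275 = 0.3927
Difference = 39.27 − 30.41 = 8.86 percentage points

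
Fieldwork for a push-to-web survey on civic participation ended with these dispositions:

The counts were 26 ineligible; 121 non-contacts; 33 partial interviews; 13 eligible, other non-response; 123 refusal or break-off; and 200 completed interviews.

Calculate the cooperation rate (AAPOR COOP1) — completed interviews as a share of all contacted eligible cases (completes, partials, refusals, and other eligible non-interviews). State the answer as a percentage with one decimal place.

Top = 200
Base = 200 + 33 + 123 + 13 = 369
COOP1 = 200 / 369 = 0.5420

54.2%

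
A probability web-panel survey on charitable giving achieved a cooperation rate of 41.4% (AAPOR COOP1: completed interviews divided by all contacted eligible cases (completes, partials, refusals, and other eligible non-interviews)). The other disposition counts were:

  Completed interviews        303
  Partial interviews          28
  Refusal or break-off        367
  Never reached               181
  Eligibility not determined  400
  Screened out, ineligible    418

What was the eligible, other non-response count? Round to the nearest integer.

34

COOP1 = 303 / D = 0.414
D = 303 / 0.414 = 731.9
Other denominator terms total 698
eligible, other non-response = 731.9 − 698 ≈ 34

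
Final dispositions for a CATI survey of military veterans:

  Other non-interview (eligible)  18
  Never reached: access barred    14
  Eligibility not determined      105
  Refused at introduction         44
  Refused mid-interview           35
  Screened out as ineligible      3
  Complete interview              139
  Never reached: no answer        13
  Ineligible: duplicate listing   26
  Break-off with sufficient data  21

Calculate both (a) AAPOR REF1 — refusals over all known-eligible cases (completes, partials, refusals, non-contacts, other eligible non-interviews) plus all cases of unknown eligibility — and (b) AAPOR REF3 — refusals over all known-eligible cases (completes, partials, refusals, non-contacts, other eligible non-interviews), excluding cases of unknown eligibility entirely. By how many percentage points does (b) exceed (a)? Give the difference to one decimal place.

7.5

Refusals = 44 + 35 = 79
No answer / not reached = 13 + 14 = 27
Screened out, ineligible = 3 + 26 = 29
Num: 79
Denominator: 139 + 21 + 79 + 27 + 18 + 105 = 389
REF1 = 79 / 389 = 0.2031
Denominator: 139 + 21 + 79 + 27 + 18 = 284
REF3 = 79 / 284 = 0.2782
Difference = 27.82 − 20.31 = 7.51 percentage points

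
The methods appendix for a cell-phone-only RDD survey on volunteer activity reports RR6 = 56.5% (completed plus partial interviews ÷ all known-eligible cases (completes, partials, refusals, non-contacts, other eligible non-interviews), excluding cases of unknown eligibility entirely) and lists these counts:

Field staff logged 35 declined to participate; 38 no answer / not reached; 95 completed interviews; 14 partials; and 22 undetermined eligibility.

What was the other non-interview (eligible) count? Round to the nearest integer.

11

Num = 95 + 14 = 109
RR6 = 109 / D = 0.565
D = 109 / 0.565 = 192.9
Rest of base = 182
other non-interview (eligible) = 192.9 − 182 ≈ 11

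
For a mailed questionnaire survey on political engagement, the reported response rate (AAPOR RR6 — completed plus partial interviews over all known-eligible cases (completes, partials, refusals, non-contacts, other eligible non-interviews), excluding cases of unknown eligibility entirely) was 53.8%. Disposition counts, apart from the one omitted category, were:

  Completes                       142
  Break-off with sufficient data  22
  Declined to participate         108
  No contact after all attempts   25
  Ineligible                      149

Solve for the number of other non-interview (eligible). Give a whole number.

8

Numerator → 142 + 22 = 164
RR6 = 164 / D = 0.538
D = 164 / 0.538 = 304.8
Other denominator terms total 297
other non-interview (eligible) = 304.8 − 297 ≈ 8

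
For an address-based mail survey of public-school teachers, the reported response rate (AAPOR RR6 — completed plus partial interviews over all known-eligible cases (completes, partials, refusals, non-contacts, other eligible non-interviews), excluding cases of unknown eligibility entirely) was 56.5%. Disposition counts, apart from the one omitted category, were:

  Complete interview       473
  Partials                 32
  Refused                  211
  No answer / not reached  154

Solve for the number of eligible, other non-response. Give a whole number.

Top = 473 + 32 = 505
RR6 = 505 / D = 0.565
D = 505 / 0.565 = 893.8
Other denominator terms total 870
eligible, other non-response = 893.8 − 870 ≈ 24

24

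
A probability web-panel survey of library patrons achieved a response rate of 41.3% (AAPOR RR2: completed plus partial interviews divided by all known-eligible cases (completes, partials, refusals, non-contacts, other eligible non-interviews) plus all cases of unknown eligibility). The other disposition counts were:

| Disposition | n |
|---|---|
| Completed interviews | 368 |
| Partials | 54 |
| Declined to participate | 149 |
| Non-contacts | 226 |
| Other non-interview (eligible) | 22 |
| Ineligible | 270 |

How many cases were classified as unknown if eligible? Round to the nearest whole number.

203

Top: 368 + 54 = 422
RR2 = 422 / D = 0.413
D = 422 / 0.413 = 1021.8
Remaining denominator categories sum to 819
unknown if eligible = 1021.8 − 819 ≈ 203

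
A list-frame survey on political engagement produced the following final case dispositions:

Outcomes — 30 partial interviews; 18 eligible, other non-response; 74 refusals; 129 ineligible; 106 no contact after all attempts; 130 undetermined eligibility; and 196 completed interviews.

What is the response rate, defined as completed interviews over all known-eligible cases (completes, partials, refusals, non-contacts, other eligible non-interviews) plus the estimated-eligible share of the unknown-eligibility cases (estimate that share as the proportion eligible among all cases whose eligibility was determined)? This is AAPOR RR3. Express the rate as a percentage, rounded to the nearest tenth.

37.4%

Top → 196
Determined eligible → 196 + 30 + 74 + 106 + 18 = 424
e = 424 / (424 + 129) = 424 / 553 = 0.7667
e × U → 0.7667 × 130 = 99.67
Denominator → 424 + 99.67 = 523.67
RR3 = 196 / 523.67 = 0.3743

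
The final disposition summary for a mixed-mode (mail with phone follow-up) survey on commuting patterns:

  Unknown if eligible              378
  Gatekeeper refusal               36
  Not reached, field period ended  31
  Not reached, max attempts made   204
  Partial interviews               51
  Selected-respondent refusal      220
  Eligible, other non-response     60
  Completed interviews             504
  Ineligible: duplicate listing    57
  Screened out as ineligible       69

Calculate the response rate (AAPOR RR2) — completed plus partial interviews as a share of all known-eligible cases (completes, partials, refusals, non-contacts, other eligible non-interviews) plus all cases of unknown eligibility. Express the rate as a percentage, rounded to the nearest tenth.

37.4%

Refusal or break-off = 36 + 220 = 256
No contact after all attempts = 31 + 204 = 235
Out of scope = 69 + 57 = 126
Top → 504 + 51 = 555
Base → 504 + 51 + 256 + 235 + 60 + 378 = 1484
RR2 = 555 / 1484 = 0.3740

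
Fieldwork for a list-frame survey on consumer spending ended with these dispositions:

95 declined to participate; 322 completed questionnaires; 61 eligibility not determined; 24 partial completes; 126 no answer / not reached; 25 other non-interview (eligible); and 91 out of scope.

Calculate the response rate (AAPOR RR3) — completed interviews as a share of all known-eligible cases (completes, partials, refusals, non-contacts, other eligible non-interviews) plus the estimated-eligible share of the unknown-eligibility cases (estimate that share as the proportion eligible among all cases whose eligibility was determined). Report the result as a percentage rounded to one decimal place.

49.9%

Num → 322
Known eligible → 322 + 24 + 95 + 126 + 25 = 592
e = 592 / (592 + 91) = 592 / 683 = 0.8668
Eligible share of unknowns → 0.8668 × 61 = 52.87
Base → 592 + 52.87 = 644.87
RR3 = 322 / 644.87 = 0.4993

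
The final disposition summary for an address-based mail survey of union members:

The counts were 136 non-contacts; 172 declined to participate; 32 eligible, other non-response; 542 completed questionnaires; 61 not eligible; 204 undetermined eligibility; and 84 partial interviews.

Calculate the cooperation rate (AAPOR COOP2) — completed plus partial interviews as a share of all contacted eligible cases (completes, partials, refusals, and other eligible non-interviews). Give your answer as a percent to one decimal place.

75.4%

Num = 542 + 84 = 626
Denominator = 542 + 84 + 172 + 32 = 830
COOP2 = 626 / 830 = 0.7542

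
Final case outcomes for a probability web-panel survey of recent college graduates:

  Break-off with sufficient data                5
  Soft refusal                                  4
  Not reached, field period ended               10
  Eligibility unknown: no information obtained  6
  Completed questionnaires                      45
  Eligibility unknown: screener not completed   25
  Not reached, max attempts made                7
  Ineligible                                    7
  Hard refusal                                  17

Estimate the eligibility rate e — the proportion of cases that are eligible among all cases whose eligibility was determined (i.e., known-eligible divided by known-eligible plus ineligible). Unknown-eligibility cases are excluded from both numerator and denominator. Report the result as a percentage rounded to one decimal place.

92.6%

Refusals = 17 + 4 = 21
No contact after all attempts = 10 + 7 = 17
Undetermined eligibility = 25 + 6 = 31
Known eligible → 45 + 5 + 21 + 17 = 88
e = 88 / (88 + 7) = 88 / 95 = 0.9263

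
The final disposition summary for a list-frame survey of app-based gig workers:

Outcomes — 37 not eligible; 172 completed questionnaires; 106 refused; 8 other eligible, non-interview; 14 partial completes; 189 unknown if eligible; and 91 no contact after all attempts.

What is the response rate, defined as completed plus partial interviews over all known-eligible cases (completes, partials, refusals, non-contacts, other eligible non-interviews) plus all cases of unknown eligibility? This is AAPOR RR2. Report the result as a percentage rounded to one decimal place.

Top = 172 + 14 = 186
Base = 172 + 14 + 106 + 91 + 8 + 189 = 580
RR2 = 186 / 580 = 0.3207

32.1%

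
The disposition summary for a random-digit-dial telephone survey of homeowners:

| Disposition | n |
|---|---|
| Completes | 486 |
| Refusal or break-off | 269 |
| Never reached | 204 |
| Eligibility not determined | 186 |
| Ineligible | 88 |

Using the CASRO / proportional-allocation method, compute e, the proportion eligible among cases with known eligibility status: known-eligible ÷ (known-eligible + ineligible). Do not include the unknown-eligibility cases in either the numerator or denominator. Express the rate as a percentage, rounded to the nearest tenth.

91.6%

Determined eligible: 486 + 269 + 204 = 959
e = 959 / (959 + 88) = 959 / 1047 = 0.9160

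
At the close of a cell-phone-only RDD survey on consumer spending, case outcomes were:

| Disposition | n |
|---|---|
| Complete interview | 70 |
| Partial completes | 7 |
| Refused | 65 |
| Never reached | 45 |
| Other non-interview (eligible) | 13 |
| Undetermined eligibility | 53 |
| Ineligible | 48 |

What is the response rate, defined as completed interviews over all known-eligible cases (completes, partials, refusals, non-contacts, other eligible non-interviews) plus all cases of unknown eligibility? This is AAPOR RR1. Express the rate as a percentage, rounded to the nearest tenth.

27.7%

Numerator: 70
Denom: 70 + 7 + 65 + 45 + 13 + 53 = 253
RR1 = 70 / 253 = 0.2767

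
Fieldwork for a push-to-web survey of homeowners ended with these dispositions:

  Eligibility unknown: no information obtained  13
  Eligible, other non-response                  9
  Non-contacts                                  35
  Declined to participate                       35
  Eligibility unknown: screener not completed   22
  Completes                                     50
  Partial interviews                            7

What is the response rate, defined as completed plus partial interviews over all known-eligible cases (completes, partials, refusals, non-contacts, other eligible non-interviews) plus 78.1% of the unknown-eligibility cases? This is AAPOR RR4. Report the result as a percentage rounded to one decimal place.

34.9%

Unknown if eligible = 22 + 13 = 35
Top = 50 + 7 = 57
Eligible (known) = 50 + 7 + 35 + 35 + 9 = 136
Estimated eligible among unknowns = 0.7810 × 35 = 27.34
Denom = 136 + 27.34 = 163.34
RR4 = 57 / 163.34 = 0.3490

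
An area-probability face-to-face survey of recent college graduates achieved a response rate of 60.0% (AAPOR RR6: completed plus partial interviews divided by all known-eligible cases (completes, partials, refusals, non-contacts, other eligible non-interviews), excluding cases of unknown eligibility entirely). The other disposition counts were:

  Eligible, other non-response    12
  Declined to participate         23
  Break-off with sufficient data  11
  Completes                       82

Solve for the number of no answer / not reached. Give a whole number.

Top = 82 + 11 = 93
RR6 = 93 / D = 0.600
D = 93 / 0.600 = 155.0
Remaining denominator categories sum to 128
no answer / not reached = 155.0 − 128 ≈ 27

27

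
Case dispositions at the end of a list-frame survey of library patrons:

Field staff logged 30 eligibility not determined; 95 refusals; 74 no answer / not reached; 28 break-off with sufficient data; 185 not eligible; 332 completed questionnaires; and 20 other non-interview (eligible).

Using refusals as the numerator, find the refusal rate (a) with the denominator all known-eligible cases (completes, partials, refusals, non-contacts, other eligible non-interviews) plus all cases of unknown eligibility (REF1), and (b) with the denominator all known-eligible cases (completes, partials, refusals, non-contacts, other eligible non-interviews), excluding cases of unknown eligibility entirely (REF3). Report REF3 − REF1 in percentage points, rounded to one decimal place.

0.9

Num = 95
Denominator = 332 + 28 + 95 + 74 + 20 + 30 = 579
REF1 = 95 / 579 = 0.1641
Denominator = 332 + 28 + 95 + 74 + 20 = 549
REF3 = 95 / 549 = 0.1730
Difference = 17.30 − 16.41 = 0.89 percentage points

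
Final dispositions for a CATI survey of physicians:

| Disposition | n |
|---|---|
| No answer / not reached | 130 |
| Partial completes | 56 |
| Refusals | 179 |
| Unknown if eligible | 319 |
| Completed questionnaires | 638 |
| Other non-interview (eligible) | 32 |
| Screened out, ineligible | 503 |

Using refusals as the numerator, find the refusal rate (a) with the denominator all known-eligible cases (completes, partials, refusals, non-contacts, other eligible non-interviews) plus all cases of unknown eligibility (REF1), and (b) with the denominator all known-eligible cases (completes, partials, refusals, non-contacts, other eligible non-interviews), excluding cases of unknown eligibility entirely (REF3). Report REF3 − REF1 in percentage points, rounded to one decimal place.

4.1

Numerator: 179
Denom: 638 + 56 + 179 + 130 + 32 + 319 = 1354
REF1 = 179 / 1354 = 0.1322
Denom: 638 + 56 + 179 + 130 + 32 = 1035
REF3 = 179 / 1035 = 0.1729
Difference = 17.29 − 13.22 = 4.07 percentage points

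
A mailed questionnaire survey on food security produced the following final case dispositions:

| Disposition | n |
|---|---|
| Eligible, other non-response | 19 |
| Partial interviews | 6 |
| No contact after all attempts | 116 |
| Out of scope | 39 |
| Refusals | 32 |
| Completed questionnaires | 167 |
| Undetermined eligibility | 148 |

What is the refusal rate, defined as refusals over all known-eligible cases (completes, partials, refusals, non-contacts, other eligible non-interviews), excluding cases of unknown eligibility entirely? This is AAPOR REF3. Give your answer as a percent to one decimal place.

Num → 32
Denominator → 167 + 6 + 32 + 116 + 19 = 340
REF3 = 32 / 340 = 0.0941

9.4%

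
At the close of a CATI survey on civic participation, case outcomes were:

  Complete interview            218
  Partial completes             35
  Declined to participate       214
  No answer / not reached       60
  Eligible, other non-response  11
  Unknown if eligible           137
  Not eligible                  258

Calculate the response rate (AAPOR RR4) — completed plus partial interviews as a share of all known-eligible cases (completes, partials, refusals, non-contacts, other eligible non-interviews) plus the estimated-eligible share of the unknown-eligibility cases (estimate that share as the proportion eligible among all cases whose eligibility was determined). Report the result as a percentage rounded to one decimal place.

Top = 218 + 35 = 253
Determined eligible = 218 + 35 + 214 + 60 + 11 = 538
e = 538 / (538 + 258) = 538 / 796 = 0.6759
Estimated eligible among unknowns = 0.6759 × 137 = 92.60
Denominator = 538 + 92.60 = 630.60
RR4 = 253 / 630.60 = 0.4012

40.1%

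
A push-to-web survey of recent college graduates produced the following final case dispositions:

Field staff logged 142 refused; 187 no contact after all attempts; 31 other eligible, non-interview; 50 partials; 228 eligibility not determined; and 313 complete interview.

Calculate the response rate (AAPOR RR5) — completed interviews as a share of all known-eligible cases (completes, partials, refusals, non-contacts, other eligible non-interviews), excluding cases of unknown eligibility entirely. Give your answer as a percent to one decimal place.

Numerator: 313
Base: 313 + 50 + 142 + 187 + 31 = 723
RR5 = 313 / 723 = 0.4329

43.3%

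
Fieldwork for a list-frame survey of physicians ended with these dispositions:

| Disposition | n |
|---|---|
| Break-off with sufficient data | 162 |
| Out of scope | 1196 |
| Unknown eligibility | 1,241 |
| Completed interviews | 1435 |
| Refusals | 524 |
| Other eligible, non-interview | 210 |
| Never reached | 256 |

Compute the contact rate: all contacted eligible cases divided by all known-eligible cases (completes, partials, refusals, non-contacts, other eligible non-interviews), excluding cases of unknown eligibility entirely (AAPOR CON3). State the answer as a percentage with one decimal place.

90.1%

Numerator = 1435 + 162 + 524 + 210 = 2331
Denominator = 1435 + 162 + 524 + 256 + 210 = 2587
CON3 = 2331 / 2587 = 0.9010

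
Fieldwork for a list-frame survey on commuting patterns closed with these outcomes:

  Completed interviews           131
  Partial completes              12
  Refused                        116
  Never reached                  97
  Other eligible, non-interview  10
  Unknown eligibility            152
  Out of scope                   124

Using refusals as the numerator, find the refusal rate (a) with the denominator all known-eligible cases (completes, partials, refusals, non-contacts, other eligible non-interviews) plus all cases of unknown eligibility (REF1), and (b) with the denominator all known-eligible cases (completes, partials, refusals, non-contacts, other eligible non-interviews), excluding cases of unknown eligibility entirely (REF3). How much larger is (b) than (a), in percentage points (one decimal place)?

9.3

Top: 116
Denom: 131 + 12 + 116 + 97 + 10 + 152 = 518
REF1 = 116 / 518 = 0.2239
Denom: 131 + 12 + 116 + 97 + 10 = 366
REF3 = 116 / 366 = 0.3169
Difference = 31.69 − 22.39 = 9.30 percentage points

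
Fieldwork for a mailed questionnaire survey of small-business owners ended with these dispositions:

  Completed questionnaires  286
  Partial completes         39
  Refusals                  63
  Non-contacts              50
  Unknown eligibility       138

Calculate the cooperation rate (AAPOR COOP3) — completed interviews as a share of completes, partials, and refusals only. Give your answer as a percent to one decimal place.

Top = 286
Denom = 286 + 39 + 63 = 388
COOP3 = 286 / 388 = 0.7371

73.7%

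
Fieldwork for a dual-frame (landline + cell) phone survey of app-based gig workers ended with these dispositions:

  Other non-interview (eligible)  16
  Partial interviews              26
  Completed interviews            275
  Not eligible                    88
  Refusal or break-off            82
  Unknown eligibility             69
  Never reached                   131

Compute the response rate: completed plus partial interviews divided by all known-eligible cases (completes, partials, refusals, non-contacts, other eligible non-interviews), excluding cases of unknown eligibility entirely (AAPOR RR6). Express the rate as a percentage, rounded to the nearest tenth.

Numerator = 275 + 26 = 301
Denom = 275 + 26 + 82 + 131 + 16 = 530
RR6 = 301 / 530 = 0.5679

56.8%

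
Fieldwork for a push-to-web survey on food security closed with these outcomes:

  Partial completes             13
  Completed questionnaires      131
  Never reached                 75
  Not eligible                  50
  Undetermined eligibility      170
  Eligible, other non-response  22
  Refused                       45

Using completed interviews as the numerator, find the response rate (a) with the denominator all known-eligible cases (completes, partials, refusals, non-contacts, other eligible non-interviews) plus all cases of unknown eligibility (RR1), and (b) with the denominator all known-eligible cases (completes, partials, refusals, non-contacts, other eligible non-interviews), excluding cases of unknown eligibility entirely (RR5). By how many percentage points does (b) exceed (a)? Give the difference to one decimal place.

17.1

Num = 131
Base = 131 + 13 + 45 + 75 + 22 + 170 = 456
RR1 = 131 / 456 = 0.2873
Base = 131 + 13 + 45 + 75 + 22 = 286
RR5 = 131 / 286 = 0.4580
Difference = 45.80 − 28.73 = 17.07 percentage points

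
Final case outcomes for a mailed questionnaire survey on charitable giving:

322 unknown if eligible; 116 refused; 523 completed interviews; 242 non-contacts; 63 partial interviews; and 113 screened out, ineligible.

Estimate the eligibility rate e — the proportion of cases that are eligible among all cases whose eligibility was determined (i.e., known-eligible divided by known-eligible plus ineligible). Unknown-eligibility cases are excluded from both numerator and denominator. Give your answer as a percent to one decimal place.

89.3%

Known eligible = 523 + 63 + 116 + 242 = 944
e = 944 / (944 + 113) = 944 / 1057 = 0.8931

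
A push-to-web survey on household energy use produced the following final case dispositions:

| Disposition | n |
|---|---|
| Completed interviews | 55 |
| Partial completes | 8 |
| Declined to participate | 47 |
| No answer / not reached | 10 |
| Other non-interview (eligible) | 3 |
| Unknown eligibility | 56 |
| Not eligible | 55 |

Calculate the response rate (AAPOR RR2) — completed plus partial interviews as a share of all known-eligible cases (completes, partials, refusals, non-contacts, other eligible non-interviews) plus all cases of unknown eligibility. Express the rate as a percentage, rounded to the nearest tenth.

35.2%

Numerator = 55 + 8 = 63
Denom = 55 + 8 + 47 + 10 + 3 + 56 = 179
RR2 = 63 / 179 = 0.3520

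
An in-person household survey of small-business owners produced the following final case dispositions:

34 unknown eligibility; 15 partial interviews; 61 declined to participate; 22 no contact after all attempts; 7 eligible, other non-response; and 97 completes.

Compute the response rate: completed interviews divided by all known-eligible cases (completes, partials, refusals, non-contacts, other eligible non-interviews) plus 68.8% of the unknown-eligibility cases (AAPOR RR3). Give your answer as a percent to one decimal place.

43.0%

Top → 97
Determined eligible → 97 + 15 + 61 + 22 + 7 = 202
Estimated eligible among unknowns → 0.6880 × 34 = 23.39
Denominator → 202 + 23.39 = 225.39
RR3 = 97 / 225.39 = 0.4304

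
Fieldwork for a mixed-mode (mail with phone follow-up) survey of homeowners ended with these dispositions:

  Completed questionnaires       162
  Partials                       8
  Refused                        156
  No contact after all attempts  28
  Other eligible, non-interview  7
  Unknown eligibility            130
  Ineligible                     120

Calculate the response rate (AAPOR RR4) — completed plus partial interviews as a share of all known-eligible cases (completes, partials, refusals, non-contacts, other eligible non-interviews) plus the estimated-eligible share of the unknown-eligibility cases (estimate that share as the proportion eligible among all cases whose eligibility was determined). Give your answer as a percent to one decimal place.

Top = 162 + 8 = 170
Known eligible = 162 + 8 + 156 + 28 + 7 = 361
e = 361 / (361 + 120) = 361 / 481 = 0.7505
e × U = 0.7505 × 130 = 97.56
Denom = 361 + 97.56 = 458.56
RR4 = 170 / 458.56 = 0.3707

37.1%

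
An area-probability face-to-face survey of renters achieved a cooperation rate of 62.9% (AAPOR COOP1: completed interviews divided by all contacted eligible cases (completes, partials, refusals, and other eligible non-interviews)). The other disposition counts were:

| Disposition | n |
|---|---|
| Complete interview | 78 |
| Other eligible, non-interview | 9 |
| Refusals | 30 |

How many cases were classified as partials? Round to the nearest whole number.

COOP1 = 78 / D = 0.629
D = 78 / 0.629 = 124.0
Rest of base = 117
partials = 124.0 − 117 ≈ 7

7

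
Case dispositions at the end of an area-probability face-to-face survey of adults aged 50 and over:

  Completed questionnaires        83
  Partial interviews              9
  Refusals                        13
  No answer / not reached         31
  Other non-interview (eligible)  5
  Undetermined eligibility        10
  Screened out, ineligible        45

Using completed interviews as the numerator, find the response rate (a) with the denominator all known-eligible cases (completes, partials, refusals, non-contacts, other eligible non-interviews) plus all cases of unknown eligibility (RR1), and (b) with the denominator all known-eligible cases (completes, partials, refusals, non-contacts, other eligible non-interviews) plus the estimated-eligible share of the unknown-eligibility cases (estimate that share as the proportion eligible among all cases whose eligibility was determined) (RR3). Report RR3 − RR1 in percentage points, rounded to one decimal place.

0.9

Num: 83
Denom: 83 + 9 + 13 + 31 + 5 + 10 = 151
RR1 = 83 / 151 = 0.5497
Known eligible: 83 + 9 + 13 + 31 + 5 = 141
e = 141 / (141 + 45) = 141 / 186 = 0.7581
Eligible share of unknowns: 0.7581 × 10 = 7.58
Denom: 141 + 7.58 = 148.58
RR3 = 83 / 148.58 = 0.5586
Difference = 55.86 − 54.97 = 0.89 percentage points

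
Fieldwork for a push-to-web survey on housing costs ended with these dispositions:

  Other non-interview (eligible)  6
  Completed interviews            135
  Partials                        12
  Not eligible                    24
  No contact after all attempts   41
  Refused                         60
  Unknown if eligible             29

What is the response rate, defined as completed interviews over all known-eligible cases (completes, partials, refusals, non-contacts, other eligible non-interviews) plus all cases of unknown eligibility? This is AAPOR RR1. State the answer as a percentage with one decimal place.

Num = 135
Base = 135 + 12 + 60 + 41 + 6 + 29 = 283
RR1 = 135 / 283 = 0.4770

47.7%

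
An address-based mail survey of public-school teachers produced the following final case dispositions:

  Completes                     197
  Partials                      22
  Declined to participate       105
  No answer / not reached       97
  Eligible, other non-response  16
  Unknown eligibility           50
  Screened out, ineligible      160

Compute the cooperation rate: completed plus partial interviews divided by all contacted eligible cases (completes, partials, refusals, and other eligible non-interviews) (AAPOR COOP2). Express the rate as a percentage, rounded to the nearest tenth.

Numerator = 197 + 22 = 219
Denominator = 197 + 22 + 105 + 16 = 340
COOP2 = 219 / 340 = 0.6441

64.4%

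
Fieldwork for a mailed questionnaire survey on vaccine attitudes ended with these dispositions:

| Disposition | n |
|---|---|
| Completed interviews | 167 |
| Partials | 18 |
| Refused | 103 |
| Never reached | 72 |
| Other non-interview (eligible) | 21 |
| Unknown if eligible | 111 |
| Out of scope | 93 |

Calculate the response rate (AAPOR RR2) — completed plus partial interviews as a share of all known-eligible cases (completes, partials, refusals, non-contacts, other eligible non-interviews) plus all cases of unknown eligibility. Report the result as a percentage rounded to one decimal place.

Top: 167 + 18 = 185
Denom: 167 + 18 + 103 + 72 + 21 + 111 = 492
RR2 = 185 / 492 = 0.3760

37.6%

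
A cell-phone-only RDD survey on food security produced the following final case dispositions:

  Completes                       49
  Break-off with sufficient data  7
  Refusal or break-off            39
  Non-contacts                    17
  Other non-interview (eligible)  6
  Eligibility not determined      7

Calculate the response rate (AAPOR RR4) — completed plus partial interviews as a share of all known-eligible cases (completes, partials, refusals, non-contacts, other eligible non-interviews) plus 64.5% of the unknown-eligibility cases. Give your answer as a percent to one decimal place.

45.7%

Num = 49 + 7 = 56
Known eligible = 49 + 7 + 39 + 17 + 6 = 118
e × U = 0.6450 × 7 = 4.52
Base = 118 + 4.52 = 122.52
RR4 = 56 / 122.52 = 0.4571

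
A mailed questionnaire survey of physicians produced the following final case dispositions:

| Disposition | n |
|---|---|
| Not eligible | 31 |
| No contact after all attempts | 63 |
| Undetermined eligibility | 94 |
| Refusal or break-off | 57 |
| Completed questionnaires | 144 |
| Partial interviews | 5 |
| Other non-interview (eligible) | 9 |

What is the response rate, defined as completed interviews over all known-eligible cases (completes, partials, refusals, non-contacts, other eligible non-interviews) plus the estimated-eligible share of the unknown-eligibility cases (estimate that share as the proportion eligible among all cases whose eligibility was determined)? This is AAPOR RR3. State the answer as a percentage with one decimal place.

Numerator: 144
Determined eligible: 144 + 5 + 57 + 63 + 9 = 278
e = 278 / (278 + 31) = 278 / 309 = 0.8997
Eligible share of unknowns: 0.8997 × 94 = 84.57
Denom: 278 + 84.57 = 362.57
RR3 = 144 / 362.57 = 0.3972

39.7%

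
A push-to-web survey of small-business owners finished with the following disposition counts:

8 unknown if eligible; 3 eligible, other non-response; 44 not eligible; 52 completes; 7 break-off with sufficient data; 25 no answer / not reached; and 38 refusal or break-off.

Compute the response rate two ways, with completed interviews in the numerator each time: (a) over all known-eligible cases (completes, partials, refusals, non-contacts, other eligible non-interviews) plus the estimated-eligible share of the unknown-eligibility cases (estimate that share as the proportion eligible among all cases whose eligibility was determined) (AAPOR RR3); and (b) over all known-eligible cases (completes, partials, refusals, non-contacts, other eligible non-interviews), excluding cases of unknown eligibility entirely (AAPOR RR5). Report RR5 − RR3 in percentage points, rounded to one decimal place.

Numerator = 52
Eligible (known) = 52 + 7 + 38 + 25 + 3 = 125
e = 125 / (125 + 44) = 125 / 169 = 0.7396
Estimated eligible among unknowns = 0.7396 × 8 = 5.92
Base = 125 + 5.92 = 130.92
RR3 = 52 / 130.92 = 0.3972
Base = 52 + 7 + 38 + 25 + 3 = 125
RR5 = 52 / 125 = 0.4160
Difference = 41.60 − 39.72 = 1.88 percentage points

1.9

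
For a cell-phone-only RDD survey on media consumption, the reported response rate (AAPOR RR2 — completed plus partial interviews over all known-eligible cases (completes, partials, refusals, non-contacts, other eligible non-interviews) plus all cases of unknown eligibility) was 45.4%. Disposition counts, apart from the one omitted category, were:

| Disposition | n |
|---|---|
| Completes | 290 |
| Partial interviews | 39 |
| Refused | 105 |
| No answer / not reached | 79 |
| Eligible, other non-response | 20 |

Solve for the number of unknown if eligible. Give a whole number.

Num = 290 + 39 = 329
RR2 = 329 / D = 0.454
D = 329 / 0.454 = 724.7
Other denominator terms total 533
unknown if eligible = 724.7 − 533 ≈ 192

192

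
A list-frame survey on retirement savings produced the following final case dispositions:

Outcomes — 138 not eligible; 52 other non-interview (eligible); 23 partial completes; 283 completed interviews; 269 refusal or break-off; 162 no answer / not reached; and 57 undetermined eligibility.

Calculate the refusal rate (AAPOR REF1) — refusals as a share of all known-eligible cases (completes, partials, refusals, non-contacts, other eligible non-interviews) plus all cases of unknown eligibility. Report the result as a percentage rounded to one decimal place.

Numerator → 269
Denominator → 283 + 23 + 269 + 162 + 52 + 57 = 846
REF1 = 269 / 846 = 0.3180

31.8%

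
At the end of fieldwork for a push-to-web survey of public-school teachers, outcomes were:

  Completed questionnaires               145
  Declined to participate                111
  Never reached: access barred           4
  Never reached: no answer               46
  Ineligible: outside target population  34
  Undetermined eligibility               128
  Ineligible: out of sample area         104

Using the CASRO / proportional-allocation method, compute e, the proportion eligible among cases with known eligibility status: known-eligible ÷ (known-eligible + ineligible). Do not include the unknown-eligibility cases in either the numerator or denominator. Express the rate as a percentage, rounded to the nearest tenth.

No contact after all attempts = 46 + 4 = 50
Not eligible = 34 + 104 = 138
Determined eligible → 145 + 111 + 50 = 306
e = 306 / (306 + 138) = 306 / 444 = 0.6892

68.9%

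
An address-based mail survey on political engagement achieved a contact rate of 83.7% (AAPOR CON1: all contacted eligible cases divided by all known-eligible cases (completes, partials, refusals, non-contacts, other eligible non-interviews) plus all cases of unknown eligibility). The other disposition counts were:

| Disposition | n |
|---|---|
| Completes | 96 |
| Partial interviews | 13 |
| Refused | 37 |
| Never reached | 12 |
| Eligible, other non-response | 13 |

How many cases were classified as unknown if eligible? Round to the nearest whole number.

19

Numerator = 96 + 13 + 37 + 13 = 159
CON1 = 159 / D = 0.837
D = 159 / 0.837 = 190.0
Rest of base = 171
unknown if eligible = 190.0 − 171 ≈ 19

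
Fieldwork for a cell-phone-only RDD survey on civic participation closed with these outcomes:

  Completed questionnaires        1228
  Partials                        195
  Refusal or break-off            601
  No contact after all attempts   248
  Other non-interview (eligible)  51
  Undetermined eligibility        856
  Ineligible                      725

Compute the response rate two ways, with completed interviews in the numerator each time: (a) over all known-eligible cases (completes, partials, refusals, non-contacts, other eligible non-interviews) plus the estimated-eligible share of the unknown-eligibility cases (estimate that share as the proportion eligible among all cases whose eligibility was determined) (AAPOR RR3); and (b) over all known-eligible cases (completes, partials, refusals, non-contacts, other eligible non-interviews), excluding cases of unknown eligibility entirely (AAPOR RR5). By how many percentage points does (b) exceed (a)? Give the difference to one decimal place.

11.6

Numerator: 1228
Eligible (known): 1228 + 195 + 601 + 248 + 51 = 2323
e = 2323 / (2323 + 725) = 2323 / 3048 = 0.7621
Eligible share of unknowns: 0.7621 × 856 = 652.36
Base: 2323 + 652.36 = 2975.36
RR3 = 1228 / 2975.36 = 0.4127
Base: 1228 + 195 + 601 + 248 + 51 = 2323
RR5 = 1228 / 2323 = 0.5286
Difference = 52.86 − 41.27 = 11.59 percentage points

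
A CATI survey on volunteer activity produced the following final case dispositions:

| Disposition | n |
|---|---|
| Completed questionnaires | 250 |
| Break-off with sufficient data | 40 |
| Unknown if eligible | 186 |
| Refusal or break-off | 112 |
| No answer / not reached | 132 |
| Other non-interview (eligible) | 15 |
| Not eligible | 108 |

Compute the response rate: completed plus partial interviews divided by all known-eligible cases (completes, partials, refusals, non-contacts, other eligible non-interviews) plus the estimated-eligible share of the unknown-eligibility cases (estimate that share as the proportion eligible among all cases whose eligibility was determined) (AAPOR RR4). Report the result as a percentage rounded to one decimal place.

41.2%

Numerator → 250 + 40 = 290
Eligible (known) → 250 + 40 + 112 + 132 + 15 = 549
e = 549 / (549 + 108) = 549 / 657 = 0.8356
Estimated eligible among unknowns → 0.8356 × 186 = 155.42
Denom → 549 + 155.42 = 704.42
RR4 = 290 / 704.42 = 0.4117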